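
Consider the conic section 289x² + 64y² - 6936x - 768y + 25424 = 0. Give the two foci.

289(x² - 24x) + 64(y² - 12y) = -25424
289(x - 12)² + 64(y - 6)² = -25424 + 41616 + 2304 = 18496
Divide through by 18496 to get (x - 12)²/64 + (y - 6)²/289 = 1.
Ellipse, center (12, 6), major axis vertical; a² = 289, b² = 64.
c² = a² - b² = 289 - 64 = 225, so c = 15.
Foci lie on the vertical axis through the center: (h, k ± c).

(12, -9) and (12, 21)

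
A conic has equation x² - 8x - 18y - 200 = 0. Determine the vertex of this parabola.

(4, -12)

Only x is squared. Complete the square in x: (x - 4)² = 18(y + 12).
Vertex (4, -12); 4p = 18 so p = 9/2. Opens up.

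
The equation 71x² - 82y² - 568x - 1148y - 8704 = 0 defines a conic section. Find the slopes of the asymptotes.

Rearranging, 71(x² - 8x) -82(y² + 14y) = 8704.
Complete the square in x and y: 71(x - 4)² -82(y + 7)² = 8704 + 1136 - 4018 = 5822
Divide by 5822: (x - 4)²/82 - (y + 7)²/71 = 1
Hyperbola, center (4, -7), transverse axis horizontal; a² = 82, b² = 71.
For a horizontal hyperbola the asymptotes have slope ±b/a.
Here that is ±√71/√82 = ±√5822/82.

√5822/82 and -√5822/82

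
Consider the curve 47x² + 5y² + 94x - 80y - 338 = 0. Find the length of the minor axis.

Group the x- and y-terms: 47(x² + 2x) + 5(y² - 16y) = 338
Complete the square: 47(x + 1)² + 5(y - 8)² = 338 + 47 + 320 = 705
Divide by 705: (x + 1)²/15 + (y - 8)²/141 = 1
Ellipse, center (-1, 8), major axis vertical; a² = 141, b² = 15.
b² = 15 so b = √15; the minor axis has length 2b = 2√15.

2√15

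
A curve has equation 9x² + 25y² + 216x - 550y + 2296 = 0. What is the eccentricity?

Group the x- and y-terms: 9(x² + 24x) + 25(y² - 22y) = -2296
9(x + 12)² + 25(y - 11)² = -2296 + 1296 + 3025 = 2025
Dividing both sides by 2025: (x + 12)²/225 + (y - 11)²/81 = 1
Ellipse, center (-12, 11), major axis horizontal; a² = 225, b² = 81.
c² = a² - b² = 144, so c = 12.
e = c/a = 12/15 = 4/5.

e = 4/5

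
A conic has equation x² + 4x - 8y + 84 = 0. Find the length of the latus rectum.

8

Only x is squared. Complete the square in x: (x + 2)² = 8(y - 10).
Vertex (-2, 10); 4p = 8 so p = 2. Opens up.
Latus rectum length = |4p| = 8.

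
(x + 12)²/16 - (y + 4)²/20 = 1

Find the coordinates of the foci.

Center (-12, -4). The positive term is the x-term, so the transverse axis is horizontal; a² = 16, b² = 20.
c² = a² + b² = 16 + 20 = 36, so c = 6.
Foci lie on the horizontal axis through the center: (h ± c, k).

(-18, -4) and (-6, -4)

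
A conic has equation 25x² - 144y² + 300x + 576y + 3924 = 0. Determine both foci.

(-6, -11) and (-6, 15)

Collect terms: 25(x² + 12x) -144(y² - 4y) = -3924
25(x + 6)² -144(y - 2)² = -3924 + 900 - 576 = -3600
Dividing both sides by -3600: (y - 2)²/25 - (x + 6)²/144 = 1
Hyperbola, center (-6, 2), transverse axis vertical; a² = 25, b² = 144.
c² = a² + b² = 25 + 144 = 169, so c = 13.
Foci lie on the vertical axis through the center: (h, k ± c).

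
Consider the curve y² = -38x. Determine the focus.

Vertex (0, 0); 4p = -38 so p = -19/2. Opens left.
Focus is p units from the vertex along the axis: (h + p, k).

(-19/2, 0)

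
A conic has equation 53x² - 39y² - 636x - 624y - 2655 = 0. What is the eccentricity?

53(x² - 12x) -39(y² + 16y) = 2655
Complete the square: 53(x - 6)² -39(y + 8)² = 2655 + 1908 - 2496 = 2067
Dividing both sides by 2067: (x - 6)²/39 - (y + 8)²/53 = 1
Hyperbola, center (6, -8), transverse axis horizontal; a² = 39, b² = 53.
c² = a² + b² = 92, so c = 2√23.
e = c/a = 2√23/√39 = 2√897/39.

e = 2√897/39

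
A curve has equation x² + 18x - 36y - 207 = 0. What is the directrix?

Only x is squared. Complete the square in x: (x + 9)² = 36(y + 8).
Vertex (-9, -8); 4p = 36 so p = 9. Opens up.
Directrix is the horizontal line y = k − p = -8 − (9) = -17.

y = -17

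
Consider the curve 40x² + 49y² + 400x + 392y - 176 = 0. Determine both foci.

(-8, -4) and (-2, -4)

Group the x- and y-terms: 40(x² + 10x) + 49(y² + 8y) = 176
Completing the square gives 40(x + 5)² + 49(y + 4)² = 176 + 1000 + 784 = 1960.
Divide by 1960: (x + 5)²/49 + (y + 4)²/40 = 1
Ellipse, center (-5, -4), major axis horizontal; a² = 49, b² = 40.
c² = a² - b² = 49 - 40 = 9, so c = 3.
Foci lie on the horizontal axis through the center: (h ± c, k).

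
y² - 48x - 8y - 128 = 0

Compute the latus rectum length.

48

Only y is squared. Complete the square in y: (y - 4)² = 48(x + 3).
Vertex (-3, 4); 4p = 48 so p = 12. Opens right.
Latus rectum length = |4p| = 48.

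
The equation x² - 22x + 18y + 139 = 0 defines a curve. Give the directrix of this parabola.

Only x is squared. Complete the square in x: (x - 11)² = -18(y + 1).
Vertex (11, -1); 4p = -18 so p = -9/2. Opens down.
Directrix is the horizontal line y = k − p = -1 − (-9/2) = 7/2.

y = 7/2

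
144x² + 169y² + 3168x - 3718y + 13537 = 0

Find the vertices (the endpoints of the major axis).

144(x² + 22x) + 169(y² - 22y) = -13537
Complete the square: 144(x + 11)² + 169(y - 11)² = -13537 + 17424 + 20449 = 24336
Divide through by 24336 to get (x + 11)²/169 + (y - 11)²/144 = 1.
Ellipse, center (-11, 11), major axis horizontal; a² = 169, b² = 144.
a = 13. Vertices at (h ± a, k).

(-24, 11) and (2, 11)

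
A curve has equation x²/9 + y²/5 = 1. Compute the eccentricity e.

e = 2/3

Center (0, 0). The larger denominator 9 sits under the x-term, so the major axis is horizontal; a² = 9, b² = 5.
c² = a² - b² = 4, so c = 2.
e = c/a = 2/3.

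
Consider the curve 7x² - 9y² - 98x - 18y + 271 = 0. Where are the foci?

7(x² - 14x) -9(y² + 2y) = -271
7(x - 7)² -9(y + 1)² = -271 + 343 - 9 = 63
Divide by 63: (x - 7)²/9 - (y + 1)²/7 = 1
Hyperbola, center (7, -1), transverse axis horizontal; a² = 9, b² = 7.
c² = a² + b² = 9 + 7 = 16, so c = 4.
Foci lie on the horizontal axis through the center: (h ± c, k).

(3, -1) and (11, -1)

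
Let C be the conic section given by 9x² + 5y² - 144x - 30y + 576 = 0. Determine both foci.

Collect terms: 9(x² - 16x) + 5(y² - 6y) = -576
Completing the square gives 9(x - 8)² + 5(y - 3)² = -576 + 576 + 45 = 45.
Divide by 45: (x - 8)²/5 + (y - 3)²/9 = 1
Ellipse, center (8, 3), major axis vertical; a² = 9, b² = 5.
c² = a² - b² = 9 - 5 = 4, so c = 2.
Foci lie on the vertical axis through the center: (h, k ± c).

(8, 1) and (8, 5)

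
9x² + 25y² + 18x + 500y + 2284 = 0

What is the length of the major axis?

10

9(x² + 2x) + 25(y² + 20y) = -2284
Completing the square gives 9(x + 1)² + 25(y + 10)² = -2284 + 9 + 2500 = 225.
Divide through by 225 to get (x + 1)²/25 + (y + 10)²/9 = 1.
Ellipse, center (-1, -10), major axis horizontal; a² = 25, b² = 9.
a² = 25 so a = 5; the major axis has length 2a = 10.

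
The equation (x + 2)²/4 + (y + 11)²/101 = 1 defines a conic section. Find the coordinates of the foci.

Center (-2, -11). The larger denominator 101 sits under the y-term, so the major axis is vertical; a² = 101, b² = 4.
c² = a² - b² = 101 - 4 = 97, so c = √97.
Foci lie on the vertical axis through the center: (h, k ± c).

(-2, -11 - √97) and (-2, -11 + √97)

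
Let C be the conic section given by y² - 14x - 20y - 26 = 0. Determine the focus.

Only y is squared. Complete the square in y: (y - 10)² = 14(x + 9).
Vertex (-9, 10); 4p = 14 so p = 7/2. Opens right.
Focus is p units from the vertex along the axis: (h + p, k).

(-11/2, 10)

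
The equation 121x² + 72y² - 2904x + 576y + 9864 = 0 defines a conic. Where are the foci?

(12, -11) and (12, 3)

Group the x- and y-terms: 121(x² - 24x) + 72(y² + 8y) = -9864
Completing the square gives 121(x - 12)² + 72(y + 4)² = -9864 + 17424 + 1152 = 8712.
Divide by 8712: (x - 12)²/72 + (y + 4)²/121 = 1
Ellipse, center (12, -4), major axis vertical; a² = 121, b² = 72.
c² = a² - b² = 121 - 72 = 49, so c = 7.
Foci lie on the vertical axis through the center: (h, k ± c).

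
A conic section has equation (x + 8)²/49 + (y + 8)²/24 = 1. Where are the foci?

(-13, -8) and (-3, -8)

Center (-8, -8). The larger denominator 49 sits under the x-term, so the major axis is horizontal; a² = 49, b² = 24.
c² = a² - b² = 49 - 24 = 25, so c = 5.
Foci lie on the horizontal axis through the center: (h ± c, k).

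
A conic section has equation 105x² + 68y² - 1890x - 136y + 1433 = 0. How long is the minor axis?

4√17

Collect terms: 105(x² - 18x) + 68(y² - 2y) = -1433
Complete the square in x and y: 105(x - 9)² + 68(y - 1)² = -1433 + 8505 + 68 = 7140
Divide by 7140: (x - 9)²/68 + (y - 1)²/105 = 1
Ellipse, center (9, 1), major axis vertical; a² = 105, b² = 68.
b² = 68 so b = 2√17; the minor axis has length 2b = 4√17.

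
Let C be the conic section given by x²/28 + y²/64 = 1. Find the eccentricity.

Center (0, 0). The larger denominator 64 sits under the y-term, so the major axis is vertical; a² = 64, b² = 28.
c² = a² - b² = 36, so c = 6.
e = c/a = 6/8 = 3/4.

e = 3/4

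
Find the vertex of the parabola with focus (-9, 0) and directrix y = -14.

The vertex is the midpoint between the focus and the directrix along the axis of symmetry.
Axis is vertical (directrix is horizontal). Vertex y-coordinate = (0 + (-14))/2 = -7; x-coordinate = -9.

(-9, -7)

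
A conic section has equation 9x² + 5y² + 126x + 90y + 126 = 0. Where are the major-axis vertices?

Collect terms: 9(x² + 14x) + 5(y² + 18y) = -126
Complete the square: 9(x + 7)² + 5(y + 9)² = -126 + 441 + 405 = 720
Divide through by 720 to get (x + 7)²/80 + (y + 9)²/144 = 1.
Ellipse, center (-7, -9), major axis vertical; a² = 144, b² = 80.
a = 12. Vertices at (h, k ± a).

(-7, -21) and (-7, 3)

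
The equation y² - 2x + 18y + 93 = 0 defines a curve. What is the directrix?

Only y is squared. Complete the square in y: (y + 9)² = 2(x - 6).
Vertex (6, -9); 4p = 2 so p = 1/2. Opens right.
Directrix is the vertical line x = h − p = 6 − (1/2) = 11/2.

x = 11/2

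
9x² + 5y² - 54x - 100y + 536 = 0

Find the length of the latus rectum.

Group: 9(x² - 6x) + 5(y² - 20y) = -536
9(x - 3)² + 5(y - 10)² = -536 + 81 + 500 = 45
Divide through by 45 to get (x - 3)²/5 + (y - 10)²/9 = 1.
Ellipse, center (3, 10), major axis vertical; a² = 9, b² = 5.
Latus rectum length = 2b²/a = 2·5/3 = 10/3.

10/3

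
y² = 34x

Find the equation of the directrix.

x = -17/2

Vertex (0, 0); 4p = 34 so p = 17/2. Opens right.
Directrix is the vertical line x = h − p = 0 − (17/2) = -17/2.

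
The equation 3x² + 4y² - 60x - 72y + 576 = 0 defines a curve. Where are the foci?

Collect terms: 3(x² - 20x) + 4(y² - 18y) = -576
Completing the square gives 3(x - 10)² + 4(y - 9)² = -576 + 300 + 324 = 48.
Divide by 48: (x - 10)²/16 + (y - 9)²/12 = 1
Ellipse, center (10, 9), major axis horizontal; a² = 16, b² = 12.
c² = a² - b² = 16 - 12 = 4, so c = 2.
Foci lie on the horizontal axis through the center: (h ± c, k).

(8, 9) and (12, 9)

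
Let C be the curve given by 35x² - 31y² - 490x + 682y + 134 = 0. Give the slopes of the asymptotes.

√1085/31 and -√1085/31

Group: 35(x² - 14x) -31(y² - 22y) = -134
35(x - 7)² -31(y - 11)² = -134 + 1715 - 3751 = -2170
Dividing both sides by -2170: (y - 11)²/70 - (x - 7)²/62 = 1
Hyperbola, center (7, 11), transverse axis vertical; a² = 70, b² = 62.
For a vertical hyperbola the asymptotes have slope ±a/b.
Here that is ±√70/√62 = ±√1085/31.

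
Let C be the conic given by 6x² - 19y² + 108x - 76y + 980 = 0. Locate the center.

Collect terms: 6(x² + 18x) -19(y² + 4y) = -980
6(x + 9)² -19(y + 2)² = -980 + 486 - 76 = -570
Dividing both sides by -570: (y + 2)²/30 - (x + 9)²/95 = 1
Hyperbola with center (-9, -2).

(-9, -2)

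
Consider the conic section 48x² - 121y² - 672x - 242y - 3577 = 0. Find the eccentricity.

Group: 48(x² - 14x) -121(y² + 2y) = 3577
Completing the square gives 48(x - 7)² -121(y + 1)² = 3577 + 2352 - 121 = 5808.
Dividing both sides by 5808: (x - 7)²/121 - (y + 1)²/48 = 1
Hyperbola, center (7, -1), transverse axis horizontal; a² = 121, b² = 48.
c² = a² + b² = 169, so c = 13.
e = c/a = 13/11.

e = 13/11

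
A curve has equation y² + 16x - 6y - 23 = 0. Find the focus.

(-2, 3)

Only y is squared. Complete the square in y: (y - 3)² = -16(x - 2).
Vertex (2, 3); 4p = -16 so p = -4. Opens left.
Focus is p units from the vertex along the axis: (h + p, k).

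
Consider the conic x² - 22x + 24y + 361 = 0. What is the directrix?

y = -4

Only x is squared. Complete the square in x: (x - 11)² = -24(y + 10).
Vertex (11, -10); 4p = -24 so p = -6. Opens down.
Directrix is the horizontal line y = k − p = -10 − (-6) = -4.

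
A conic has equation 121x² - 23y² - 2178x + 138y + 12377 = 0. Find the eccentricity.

e = 12/11

Group: 121(x² - 18x) -23(y² - 6y) = -12377
Completing the square gives 121(x - 9)² -23(y - 3)² = -12377 + 9801 - 207 = -2783.
Divide by -2783: (y - 3)²/121 - (x - 9)²/23 = 1
Hyperbola, center (9, 3), transverse axis vertical; a² = 121, b² = 23.
c² = a² + b² = 144, so c = 12.
e = c/a = 12/11.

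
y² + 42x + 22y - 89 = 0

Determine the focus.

Only y is squared. Complete the square in y: (y + 11)² = -42(x - 5).
Vertex (5, -11); 4p = -42 so p = -21/2. Opens left.
Focus is p units from the vertex along the axis: (h + p, k).

(-11/2, -11)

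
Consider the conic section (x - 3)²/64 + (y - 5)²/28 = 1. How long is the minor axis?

4√7

Center (3, 5). The larger denominator 64 sits under the x-term, so the major axis is horizontal; a² = 64, b² = 28.
b² = 28 so b = 2√7; the minor axis has length 2b = 4√7.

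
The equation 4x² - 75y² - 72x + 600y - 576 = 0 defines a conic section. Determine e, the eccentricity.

Rearranging, 4(x² - 18x) -75(y² - 8y) = 576.
Complete the square: 4(x - 9)² -75(y - 4)² = 576 + 324 - 1200 = -300
Divide by -300: (y - 4)²/4 - (x - 9)²/75 = 1
Hyperbola, center (9, 4), transverse axis vertical; a² = 4, b² = 75.
c² = a² + b² = 79, so c = √79.
e = c/a = √79/2.

e = √79/2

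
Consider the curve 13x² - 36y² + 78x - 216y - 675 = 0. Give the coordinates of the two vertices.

Rearranging, 13(x² + 6x) -36(y² + 6y) = 675.
13(x + 3)² -36(y + 3)² = 675 + 117 - 324 = 468
Dividing both sides by 468: (x + 3)²/36 - (y + 3)²/13 = 1
Hyperbola, center (-3, -3), transverse axis horizontal; a² = 36, b² = 13.
a = 6. Vertices at (h ± a, k).

(-9, -3) and (3, -3)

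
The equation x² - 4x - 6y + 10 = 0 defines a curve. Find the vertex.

Only x is squared. Complete the square in x: (x - 2)² = 6(y - 1).
Vertex (2, 1); 4p = 6 so p = 3/2. Opens up.

(2, 1)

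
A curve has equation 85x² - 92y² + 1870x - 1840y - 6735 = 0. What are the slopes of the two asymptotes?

Group the x- and y-terms: 85(x² + 22x) -92(y² + 20y) = 6735
Complete the square: 85(x + 11)² -92(y + 10)² = 6735 + 10285 - 9200 = 7820
Divide by 7820: (x + 11)²/92 - (y + 10)²/85 = 1
Hyperbola, center (-11, -10), transverse axis horizontal; a² = 92, b² = 85.
For a horizontal hyperbola the asymptotes have slope ±b/a.
Here that is ±√85/2√23 = ±√1955/46.

√1955/46 and -√1955/46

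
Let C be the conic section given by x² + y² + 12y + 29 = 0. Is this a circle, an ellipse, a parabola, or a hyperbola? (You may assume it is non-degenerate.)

circle

No xy term. Coefficients of x² and y² are A = 1, C = 1.
A = C (same sign) ⇒ circle.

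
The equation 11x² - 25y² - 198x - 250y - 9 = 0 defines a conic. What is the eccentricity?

e = 6/5

Group the x- and y-terms: 11(x² - 18x) -25(y² + 10y) = 9
Completing the square gives 11(x - 9)² -25(y + 5)² = 9 + 891 - 625 = 275.
Divide through by 275 to get (x - 9)²/25 - (y + 5)²/11 = 1.
Hyperbola, center (9, -5), transverse axis horizontal; a² = 25, b² = 11.
c² = a² + b² = 36, so c = 6.
e = c/a = 6/5.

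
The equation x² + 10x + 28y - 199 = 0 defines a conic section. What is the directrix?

Only x is squared. Complete the square in x: (x + 5)² = -28(y - 8).
Vertex (-5, 8); 4p = -28 so p = -7. Opens down.
Directrix is the horizontal line y = k − p = 8 − (-7) = 15.

y = 15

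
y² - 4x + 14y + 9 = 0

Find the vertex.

(-10, -7)

Only y is squared. Complete the square in y: (y + 7)² = 4(x + 10).
Vertex (-10, -7); 4p = 4 so p = 1. Opens right.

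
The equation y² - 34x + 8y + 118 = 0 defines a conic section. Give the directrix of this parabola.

x = -11/2

Only y is squared. Complete the square in y: (y + 4)² = 34(x - 3).
Vertex (3, -4); 4p = 34 so p = 17/2. Opens right.
Directrix is the vertical line x = h − p = 3 − (17/2) = -11/2.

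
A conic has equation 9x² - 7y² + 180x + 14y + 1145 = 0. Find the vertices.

Collect terms: 9(x² + 20x) -7(y² - 2y) = -1145
Complete the square in x and y: 9(x + 10)² -7(y - 1)² = -1145 + 900 - 7 = -252
Dividing both sides by -252: (y - 1)²/36 - (x + 10)²/28 = 1
Hyperbola, center (-10, 1), transverse axis vertical; a² = 36, b² = 28.
a = 6. Vertices at (h, k ± a).

(-10, -5) and (-10, 7)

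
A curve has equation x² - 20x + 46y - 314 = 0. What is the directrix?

Only x is squared. Complete the square in x: (x - 10)² = -46(y - 9).
Vertex (10, 9); 4p = -46 so p = -23/2. Opens down.
Directrix is the horizontal line y = k − p = 9 − (-23/2) = 41/2.

y = 41/2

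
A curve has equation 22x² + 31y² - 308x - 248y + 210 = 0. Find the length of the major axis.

2√62

Collect terms: 22(x² - 14x) + 31(y² - 8y) = -210
Complete the square: 22(x - 7)² + 31(y - 4)² = -210 + 1078 + 496 = 1364
Divide by 1364: (x - 7)²/62 + (y - 4)²/44 = 1
Ellipse, center (7, 4), major axis horizontal; a² = 62, b² = 44.
a² = 62 so a = √62; the major axis has length 2a = 2√62.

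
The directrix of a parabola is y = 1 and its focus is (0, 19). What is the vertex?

(0, 10)

The vertex is the midpoint between the focus and the directrix along the axis of symmetry.
Axis is vertical (directrix is horizontal). Vertex y-coordinate = (19 + 1)/2 = 10; x-coordinate = 0.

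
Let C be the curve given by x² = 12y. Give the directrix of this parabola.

y = -3

Vertex (0, 0); 4p = 12 so p = 3. Opens up.
Directrix is the horizontal line y = k − p = 0 − (3) = -3.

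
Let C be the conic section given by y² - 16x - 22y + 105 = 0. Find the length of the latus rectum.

16

Only y is squared. Complete the square in y: (y - 11)² = 16(x + 1).
Vertex (-1, 11); 4p = 16 so p = 4. Opens right.
Latus rectum length = |4p| = 16.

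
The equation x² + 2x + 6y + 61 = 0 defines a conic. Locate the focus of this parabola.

(-1, -23/2)

Only x is squared. Complete the square in x: (x + 1)² = -6(y + 10).
Vertex (-1, -10); 4p = -6 so p = -3/2. Opens down.
Focus is p units from the vertex along the axis: (h, k + p).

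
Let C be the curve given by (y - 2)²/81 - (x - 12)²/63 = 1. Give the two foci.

Center (12, 2). The positive term is the y-term, so the transverse axis is vertical; a² = 81, b² = 63.
c² = a² + b² = 81 + 63 = 144, so c = 12.
Foci lie on the vertical axis through the center: (h, k ± c).

(12, -10) and (12, 14)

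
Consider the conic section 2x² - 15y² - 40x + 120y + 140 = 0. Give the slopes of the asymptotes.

Rearranging, 2(x² - 20x) -15(y² - 8y) = -140.
2(x - 10)² -15(y - 4)² = -140 + 200 - 240 = -180
Divide through by -180 to get (y - 4)²/12 - (x - 10)²/90 = 1.
Hyperbola, center (10, 4), transverse axis vertical; a² = 12, b² = 90.
For a vertical hyperbola the asymptotes have slope ±a/b.
Here that is ±2√3/3√10 = ±√30/15.

√30/15 and -√30/15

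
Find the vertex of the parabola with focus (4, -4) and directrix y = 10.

(4, 3)

The vertex is the midpoint between the focus and the directrix along the axis of symmetry.
Axis is vertical (directrix is horizontal). Vertex y-coordinate = (-4 + 10)/2 = 3; x-coordinate = 4.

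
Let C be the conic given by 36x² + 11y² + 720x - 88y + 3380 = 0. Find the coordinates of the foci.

Group the x- and y-terms: 36(x² + 20x) + 11(y² - 8y) = -3380
Completing the square gives 36(x + 10)² + 11(y - 4)² = -3380 + 3600 + 176 = 396.
Divide through by 396 to get (x + 10)²/11 + (y - 4)²/36 = 1.
Ellipse, center (-10, 4), major axis vertical; a² = 36, b² = 11.
c² = a² - b² = 36 - 11 = 25, so c = 5.
Foci lie on the vertical axis through the center: (h, k ± c).

(-10, -1) and (-10, 9)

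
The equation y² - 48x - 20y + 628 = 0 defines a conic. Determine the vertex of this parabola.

(11, 10)

Only y is squared. Complete the square in y: (y - 10)² = 48(x - 11).
Vertex (11, 10); 4p = 48 so p = 12. Opens right.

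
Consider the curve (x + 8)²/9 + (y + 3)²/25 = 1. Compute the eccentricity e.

e = 4/5

Center (-8, -3). The larger denominator 25 sits under the y-term, so the major axis is vertical; a² = 25, b² = 9.
c² = a² - b² = 16, so c = 4.
e = c/a = 4/5.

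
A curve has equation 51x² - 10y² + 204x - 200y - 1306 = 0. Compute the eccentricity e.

e = √610/10

Rearranging, 51(x² + 4x) -10(y² + 20y) = 1306.
Complete the square in x and y: 51(x + 2)² -10(y + 10)² = 1306 + 204 - 1000 = 510
Divide through by 510 to get (x + 2)²/10 - (y + 10)²/51 = 1.
Hyperbola, center (-2, -10), transverse axis horizontal; a² = 10, b² = 51.
c² = a² + b² = 61, so c = √61.
e = c/a = √61/√10 = √610/10.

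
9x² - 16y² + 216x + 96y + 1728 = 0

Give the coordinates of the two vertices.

Group the x- and y-terms: 9(x² + 24x) -16(y² - 6y) = -1728
Complete the square: 9(x + 12)² -16(y - 3)² = -1728 + 1296 - 144 = -576
Divide through by -576 to get (y - 3)²/36 - (x + 12)²/64 = 1.
Hyperbola, center (-12, 3), transverse axis vertical; a² = 36, b² = 64.
a = 6. Vertices at (h, k ± a).

(-12, -3) and (-12, 9)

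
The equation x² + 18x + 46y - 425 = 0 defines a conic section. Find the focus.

Only x is squared. Complete the square in x: (x + 9)² = -46(y - 11).
Vertex (-9, 11); 4p = -46 so p = -23/2. Opens down.
Focus is p units from the vertex along the axis: (h, k + p).

(-9, -1/2)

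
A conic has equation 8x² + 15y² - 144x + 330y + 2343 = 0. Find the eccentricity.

8(x² - 18x) + 15(y² + 22y) = -2343
Completing the square gives 8(x - 9)² + 15(y + 11)² = -2343 + 648 + 1815 = 120.
Divide by 120: (x - 9)²/15 + (y + 11)²/8 = 1
Ellipse, center (9, -11), major axis horizontal; a² = 15, b² = 8.
c² = a² - b² = 7, so c = √7.
e = c/a = √7/√15 = √105/15.

e = √105/15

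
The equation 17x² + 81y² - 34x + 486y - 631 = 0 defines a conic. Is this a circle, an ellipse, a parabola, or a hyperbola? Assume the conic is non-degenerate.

No xy term. Coefficients of x² and y² are A = 17, C = 81.
A and C have the same sign but A ≠ C ⇒ ellipse.

ellipse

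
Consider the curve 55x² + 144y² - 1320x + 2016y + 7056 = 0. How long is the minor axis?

Group: 55(x² - 24x) + 144(y² + 14y) = -7056
Completing the square gives 55(x - 12)² + 144(y + 7)² = -7056 + 7920 + 7056 = 7920.
Divide by 7920: (x - 12)²/144 + (y + 7)²/55 = 1
Ellipse, center (12, -7), major axis horizontal; a² = 144, b² = 55.
b² = 55 so b = √55; the minor axis has length 2b = 2√55.

2√55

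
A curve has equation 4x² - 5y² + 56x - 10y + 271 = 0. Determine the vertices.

Group the x- and y-terms: 4(x² + 14x) -5(y² + 2y) = -271
Complete the square in x and y: 4(x + 7)² -5(y + 1)² = -271 + 196 - 5 = -80
Divide through by -80 to get (y + 1)²/16 - (x + 7)²/20 = 1.
Hyperbola, center (-7, -1), transverse axis vertical; a² = 16, b² = 20.
a = 4. Vertices at (h, k ± a).

(-7, -5) and (-7, 3)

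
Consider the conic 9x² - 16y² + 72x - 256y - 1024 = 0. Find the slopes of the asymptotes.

3/4 and -3/4

Rearranging, 9(x² + 8x) -16(y² + 16y) = 1024.
Complete the square in x and y: 9(x + 4)² -16(y + 8)² = 1024 + 144 - 1024 = 144
Divide through by 144 to get (x + 4)²/16 - (y + 8)²/9 = 1.
Hyperbola, center (-4, -8), transverse axis horizontal; a² = 16, b² = 9.
For a horizontal hyperbola the asymptotes have slope ±b/a.
Here that is ±3/4.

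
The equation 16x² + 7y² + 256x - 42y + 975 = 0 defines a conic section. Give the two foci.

Collect terms: 16(x² + 16x) + 7(y² - 6y) = -975
Complete the square: 16(x + 8)² + 7(y - 3)² = -975 + 1024 + 63 = 112
Divide by 112: (x + 8)²/7 + (y - 3)²/16 = 1
Ellipse, center (-8, 3), major axis vertical; a² = 16, b² = 7.
c² = a² - b² = 16 - 7 = 9, so c = 3.
Foci lie on the vertical axis through the center: (h, k ± c).

(-8, 0) and (-8, 6)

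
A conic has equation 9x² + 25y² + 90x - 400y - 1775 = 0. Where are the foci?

Group: 9(x² + 10x) + 25(y² - 16y) = 1775
Complete the square: 9(x + 5)² + 25(y - 8)² = 1775 + 225 + 1600 = 3600
Divide through by 3600 to get (x + 5)²/400 + (y - 8)²/144 = 1.
Ellipse, center (-5, 8), major axis horizontal; a² = 400, b² = 144.
c² = a² - b² = 400 - 144 = 256, so c = 16.
Foci lie on the horizontal axis through the center: (h ± c, k).

(-21, 8) and (11, 8)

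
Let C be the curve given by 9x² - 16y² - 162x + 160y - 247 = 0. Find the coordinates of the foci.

Group: 9(x² - 18x) -16(y² - 10y) = 247
Complete the square: 9(x - 9)² -16(y - 5)² = 247 + 729 - 400 = 576
Divide through by 576 to get (x - 9)²/64 - (y - 5)²/36 = 1.
Hyperbola, center (9, 5), transverse axis horizontal; a² = 64, b² = 36.
c² = a² + b² = 64 + 36 = 100, so c = 10.
Foci lie on the horizontal axis through the center: (h ± c, k).

(-1, 5) and (19, 5)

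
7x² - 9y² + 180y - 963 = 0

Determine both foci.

(-4, 10) and (4, 10)

Group: 7x² -9(y² - 20y) = 963
7x² -9(y - 10)² = 963 + 0 - 900 = 63
Dividing both sides by 63: x²/9 - (y - 10)²/7 = 1
Hyperbola, center (0, 10), transverse axis horizontal; a² = 9, b² = 7.
c² = a² + b² = 9 + 7 = 16, so c = 4.
Foci lie on the horizontal axis through the center: (h ± c, k).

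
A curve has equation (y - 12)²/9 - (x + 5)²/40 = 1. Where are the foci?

(-5, 5) and (-5, 19)

Center (-5, 12). The positive term is the y-term, so the transverse axis is vertical; a² = 9, b² = 40.
c² = a² + b² = 9 + 40 = 49, so c = 7.
Foci lie on the vertical axis through the center: (h, k ± c).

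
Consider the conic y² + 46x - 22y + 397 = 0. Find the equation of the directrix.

Only y is squared. Complete the square in y: (y - 11)² = -46(x + 6).
Vertex (-6, 11); 4p = -46 so p = -23/2. Opens left.
Directrix is the vertical line x = h − p = -6 − (-23/2) = 11/2.

x = 11/2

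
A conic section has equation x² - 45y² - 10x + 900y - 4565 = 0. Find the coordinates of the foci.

(5 - 2√23, 10) and (5 + 2√23, 10)

Collect terms: (x² - 10x) -45(y² - 20y) = 4565
Complete the square in x and y: (x - 5)² -45(y - 10)² = 4565 + 25 - 4500 = 90
Divide through by 90 to get (x - 5)²/90 - (y - 10)²/2 = 1.
Hyperbola, center (5, 10), transverse axis horizontal; a² = 90, b² = 2.
c² = a² + b² = 90 + 2 = 92, so c = 2√23.
Foci lie on the horizontal axis through the center: (h ± c, k).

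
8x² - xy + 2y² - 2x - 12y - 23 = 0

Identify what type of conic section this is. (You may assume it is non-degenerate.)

A = 8, B = -1, C = 2.
Discriminant B² − 4AC = (-1)² − 4·8·2 = -63.
B² − 4AC < 0 ⇒ ellipse.

ellipse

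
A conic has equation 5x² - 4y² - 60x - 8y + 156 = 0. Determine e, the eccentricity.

e = 3/2

Rearranging, 5(x² - 12x) -4(y² + 2y) = -156.
Completing the square gives 5(x - 6)² -4(y + 1)² = -156 + 180 - 4 = 20.
Dividing both sides by 20: (x - 6)²/4 - (y + 1)²/5 = 1
Hyperbola, center (6, -1), transverse axis horizontal; a² = 4, b² = 5.
c² = a² + b² = 9, so c = 3.
e = c/a = 3/2.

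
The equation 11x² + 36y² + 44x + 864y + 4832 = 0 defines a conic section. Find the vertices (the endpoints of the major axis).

(-8, -12) and (4, -12)

Collect terms: 11(x² + 4x) + 36(y² + 24y) = -4832
Complete the square in x and y: 11(x + 2)² + 36(y + 12)² = -4832 + 44 + 5184 = 396
Dividing both sides by 396: (x + 2)²/36 + (y + 12)²/11 = 1
Ellipse, center (-2, -12), major axis horizontal; a² = 36, b² = 11.
a = 6. Vertices at (h ± a, k).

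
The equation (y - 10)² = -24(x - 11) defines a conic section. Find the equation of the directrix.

Vertex (11, 10); 4p = -24 so p = -6. Opens left.
Directrix is the vertical line x = h − p = 11 − (-6) = 17.

x = 17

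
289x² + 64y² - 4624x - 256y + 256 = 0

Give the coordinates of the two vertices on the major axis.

Rearranging, 289(x² - 16x) + 64(y² - 4y) = -256.
289(x - 8)² + 64(y - 2)² = -256 + 18496 + 256 = 18496
Divide by 18496: (x - 8)²/64 + (y - 2)²/289 = 1
Ellipse, center (8, 2), major axis vertical; a² = 289, b² = 64.
a = 17. Vertices at (h, k ± a).

(8, -15) and (8, 19)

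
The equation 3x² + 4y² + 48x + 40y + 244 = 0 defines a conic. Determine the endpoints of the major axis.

(-12, -5) and (-4, -5)

Collect terms: 3(x² + 16x) + 4(y² + 10y) = -244
3(x + 8)² + 4(y + 5)² = -244 + 192 + 100 = 48
Dividing both sides by 48: (x + 8)²/16 + (y + 5)²/12 = 1
Ellipse, center (-8, -5), major axis horizontal; a² = 16, b² = 12.
a = 4. Vertices at (h ± a, k).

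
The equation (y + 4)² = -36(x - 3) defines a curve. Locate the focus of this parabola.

Vertex (3, -4); 4p = -36 so p = -9. Opens left.
Focus is p units from the vertex along the axis: (h + p, k).

(-6, -4)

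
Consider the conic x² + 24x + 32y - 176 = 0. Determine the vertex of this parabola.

(-12, 10)

Only x is squared. Complete the square in x: (x + 12)² = -32(y - 10).
Vertex (-12, 10); 4p = -32 so p = -8. Opens down.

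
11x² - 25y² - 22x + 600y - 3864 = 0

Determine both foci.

(-5, 12) and (7, 12)

11(x² - 2x) -25(y² - 24y) = 3864
Complete the square in x and y: 11(x - 1)² -25(y - 12)² = 3864 + 11 - 3600 = 275
Dividing both sides by 275: (x - 1)²/25 - (y - 12)²/11 = 1
Hyperbola, center (1, 12), transverse axis horizontal; a² = 25, b² = 11.
c² = a² + b² = 25 + 11 = 36, so c = 6.
Foci lie on the horizontal axis through the center: (h ± c, k).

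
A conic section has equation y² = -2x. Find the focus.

(-1/2, 0)

Vertex (0, 0); 4p = -2 so p = -1/2. Opens left.
Focus is p units from the vertex along the axis: (h + p, k).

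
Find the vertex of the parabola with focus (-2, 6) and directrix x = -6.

(-4, 6)

The vertex is the midpoint between the focus and the directrix along the axis of symmetry.
Axis is horizontal (directrix is vertical). Vertex x-coordinate = (-2 + (-6))/2 = -4; y-coordinate = 6.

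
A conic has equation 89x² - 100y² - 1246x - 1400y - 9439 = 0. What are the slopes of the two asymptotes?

Collect terms: 89(x² - 14x) -100(y² + 14y) = 9439
89(x - 7)² -100(y + 7)² = 9439 + 4361 - 4900 = 8900
Dividing both sides by 8900: (x - 7)²/100 - (y + 7)²/89 = 1
Hyperbola, center (7, -7), transverse axis horizontal; a² = 100, b² = 89.
For a horizontal hyperbola the asymptotes have slope ±b/a.
Here that is ±√89/10.

√89/10 and -√89/10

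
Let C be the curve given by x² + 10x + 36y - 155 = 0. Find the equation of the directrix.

Only x is squared. Complete the square in x: (x + 5)² = -36(y - 5).
Vertex (-5, 5); 4p = -36 so p = -9. Opens down.
Directrix is the horizontal line y = k − p = 5 − (-9) = 14.

y = 14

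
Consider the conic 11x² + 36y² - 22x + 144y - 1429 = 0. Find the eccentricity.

e = 5/6

Group the x- and y-terms: 11(x² - 2x) + 36(y² + 4y) = 1429
Completing the square gives 11(x - 1)² + 36(y + 2)² = 1429 + 11 + 144 = 1584.
Divide through by 1584 to get (x - 1)²/144 + (y + 2)²/44 = 1.
Ellipse, center (1, -2), major axis horizontal; a² = 144, b² = 44.
c² = a² - b² = 100, so c = 10.
e = c/a = 10/12 = 5/6.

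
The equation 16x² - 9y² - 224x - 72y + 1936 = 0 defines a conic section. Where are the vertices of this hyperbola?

Rearranging, 16(x² - 14x) -9(y² + 8y) = -1936.
Complete the square: 16(x - 7)² -9(y + 4)² = -1936 + 784 - 144 = -1296
Divide through by -1296 to get (y + 4)²/144 - (x - 7)²/81 = 1.
Hyperbola, center (7, -4), transverse axis vertical; a² = 144, b² = 81.
a = 12. Vertices at (h, k ± a).

(7, -16) and (7, 8)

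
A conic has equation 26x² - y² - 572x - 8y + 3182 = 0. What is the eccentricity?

26(x² - 22x) -(y² + 8y) = -3182
Complete the square: 26(x - 11)² -(y + 4)² = -3182 + 3146 - 16 = -52
Divide through by -52 to get (y + 4)²/52 - (x - 11)²/2 = 1.
Hyperbola, center (11, -4), transverse axis vertical; a² = 52, b² = 2.
c² = a² + b² = 54, so c = 3√6.
e = c/a = 3√6/2√13 = 3√78/26.

e = 3√78/26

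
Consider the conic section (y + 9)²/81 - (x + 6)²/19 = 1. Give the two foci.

Center (-6, -9). The positive term is the y-term, so the transverse axis is vertical; a² = 81, b² = 19.
c² = a² + b² = 81 + 19 = 100, so c = 10.
Foci lie on the vertical axis through the center: (h, k ± c).

(-6, -19) and (-6, 1)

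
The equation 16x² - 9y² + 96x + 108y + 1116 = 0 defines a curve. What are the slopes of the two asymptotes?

Group: 16(x² + 6x) -9(y² - 12y) = -1116
Complete the square: 16(x + 3)² -9(y - 6)² = -1116 + 144 - 324 = -1296
Divide through by -1296 to get (y - 6)²/144 - (x + 3)²/81 = 1.
Hyperbola, center (-3, 6), transverse axis vertical; a² = 144, b² = 81.
For a vertical hyperbola the asymptotes have slope ±a/b.
Here that is ±12/9 = ±4/3.

4/3 and -4/3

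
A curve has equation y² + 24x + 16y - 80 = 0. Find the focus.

Only y is squared. Complete the square in y: (y + 8)² = -24(x - 6).
Vertex (6, -8); 4p = -24 so p = -6. Opens left.
Focus is p units from the vertex along the axis: (h + p, k).

(0, -8)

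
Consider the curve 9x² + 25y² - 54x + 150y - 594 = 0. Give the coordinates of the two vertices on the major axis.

Group the x- and y-terms: 9(x² - 6x) + 25(y² + 6y) = 594
Completing the square gives 9(x - 3)² + 25(y + 3)² = 594 + 81 + 225 = 900.
Dividing both sides by 900: (x - 3)²/100 + (y + 3)²/36 = 1
Ellipse, center (3, -3), major axis horizontal; a² = 100, b² = 36.
a = 10. Vertices at (h ± a, k).

(-7, -3) and (13, -3)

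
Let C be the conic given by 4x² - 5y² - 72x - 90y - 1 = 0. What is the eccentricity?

e = 3/2

Rearranging, 4(x² - 18x) -5(y² + 18y) = 1.
Complete the square in x and y: 4(x - 9)² -5(y + 9)² = 1 + 324 - 405 = -80
Divide through by -80 to get (y + 9)²/16 - (x - 9)²/20 = 1.
Hyperbola, center (9, -9), transverse axis vertical; a² = 16, b² = 20.
c² = a² + b² = 36, so c = 6.
e = c/a = 6/4 = 3/2.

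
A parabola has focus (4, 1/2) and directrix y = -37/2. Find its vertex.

(4, -9)

The vertex is the midpoint between the focus and the directrix along the axis of symmetry.
Axis is vertical (directrix is horizontal). Vertex y-coordinate = (1/2 + (-37/2))/2 = -9; x-coordinate = 4.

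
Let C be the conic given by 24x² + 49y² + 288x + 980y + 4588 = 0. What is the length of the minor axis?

4√6

Group: 24(x² + 12x) + 49(y² + 20y) = -4588
Complete the square in x and y: 24(x + 6)² + 49(y + 10)² = -4588 + 864 + 4900 = 1176
Divide by 1176: (x + 6)²/49 + (y + 10)²/24 = 1
Ellipse, center (-6, -10), major axis horizontal; a² = 49, b² = 24.
b² = 24 so b = 2√6; the minor axis has length 2b = 4√6.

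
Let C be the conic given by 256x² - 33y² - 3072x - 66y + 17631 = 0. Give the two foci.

Group: 256(x² - 12x) -33(y² + 2y) = -17631
256(x - 6)² -33(y + 1)² = -17631 + 9216 - 33 = -8448
Divide by -8448: (y + 1)²/256 - (x - 6)²/33 = 1
Hyperbola, center (6, -1), transverse axis vertical; a² = 256, b² = 33.
c² = a² + b² = 256 + 33 = 289, so c = 17.
Foci lie on the vertical axis through the center: (h, k ± c).

(6, -18) and (6, 16)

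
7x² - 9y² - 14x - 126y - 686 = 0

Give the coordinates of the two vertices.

Collect terms: 7(x² - 2x) -9(y² + 14y) = 686
Complete the square in x and y: 7(x - 1)² -9(y + 7)² = 686 + 7 - 441 = 252
Dividing both sides by 252: (x - 1)²/36 - (y + 7)²/28 = 1
Hyperbola, center (1, -7), transverse axis horizontal; a² = 36, b² = 28.
a = 6. Vertices at (h ± a, k).

(-5, -7) and (7, -7)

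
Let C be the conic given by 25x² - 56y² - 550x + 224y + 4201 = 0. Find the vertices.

(11, -3) and (11, 7)

Rearranging, 25(x² - 22x) -56(y² - 4y) = -4201.
Complete the square: 25(x - 11)² -56(y - 2)² = -4201 + 3025 - 224 = -1400
Divide by -1400: (y - 2)²/25 - (x - 11)²/56 = 1
Hyperbola, center (11, 2), transverse axis vertical; a² = 25, b² = 56.
a = 5. Vertices at (h, k ± a).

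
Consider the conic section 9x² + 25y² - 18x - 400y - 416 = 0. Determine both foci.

(-11, 8) and (13, 8)

9(x² - 2x) + 25(y² - 16y) = 416
Complete the square: 9(x - 1)² + 25(y - 8)² = 416 + 9 + 1600 = 2025
Divide through by 2025 to get (x - 1)²/225 + (y - 8)²/81 = 1.
Ellipse, center (1, 8), major axis horizontal; a² = 225, b² = 81.
c² = a² - b² = 225 - 81 = 144, so c = 12.
Foci lie on the horizontal axis through the center: (h ± c, k).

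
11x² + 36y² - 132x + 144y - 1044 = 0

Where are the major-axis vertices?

Rearranging, 11(x² - 12x) + 36(y² + 4y) = 1044.
Completing the square gives 11(x - 6)² + 36(y + 2)² = 1044 + 396 + 144 = 1584.
Divide by 1584: (x - 6)²/144 + (y + 2)²/44 = 1
Ellipse, center (6, -2), major axis horizontal; a² = 144, b² = 44.
a = 12. Vertices at (h ± a, k).

(-6, -2) and (18, -2)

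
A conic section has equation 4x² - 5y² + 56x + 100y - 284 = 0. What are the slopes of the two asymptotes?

2√5/5 and -2√5/5

4(x² + 14x) -5(y² - 20y) = 284
Complete the square in x and y: 4(x + 7)² -5(y - 10)² = 284 + 196 - 500 = -20
Divide by -20: (y - 10)²/4 - (x + 7)²/5 = 1
Hyperbola, center (-7, 10), transverse axis vertical; a² = 4, b² = 5.
For a vertical hyperbola the asymptotes have slope ±a/b.
Here that is ±2/√5 = ±2√5/5.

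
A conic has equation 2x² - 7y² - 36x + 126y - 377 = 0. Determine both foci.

Collect terms: 2(x² - 18x) -7(y² - 18y) = 377
Complete the square in x and y: 2(x - 9)² -7(y - 9)² = 377 + 162 - 567 = -28
Dividing both sides by -28: (y - 9)²/4 - (x - 9)²/14 = 1
Hyperbola, center (9, 9), transverse axis vertical; a² = 4, b² = 14.
c² = a² + b² = 4 + 14 = 18, so c = 3√2.
Foci lie on the vertical axis through the center: (h, k ± c).

(9, 9 - 3√2) and (9, 9 + 3√2)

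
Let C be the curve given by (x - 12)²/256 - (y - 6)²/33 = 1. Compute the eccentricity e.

Center (12, 6). The positive term is the x-term, so the transverse axis is horizontal; a² = 256, b² = 33.
c² = a² + b² = 289, so c = 17.
e = c/a = 17/16.

e = 17/16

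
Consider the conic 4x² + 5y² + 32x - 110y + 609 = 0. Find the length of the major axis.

Group the x- and y-terms: 4(x² + 8x) + 5(y² - 22y) = -609
Completing the square gives 4(x + 4)² + 5(y - 11)² = -609 + 64 + 605 = 60.
Divide by 60: (x + 4)²/15 + (y - 11)²/12 = 1
Ellipse, center (-4, 11), major axis horizontal; a² = 15, b² = 12.
a² = 15 so a = √15; the major axis has length 2a = 2√15.

2√15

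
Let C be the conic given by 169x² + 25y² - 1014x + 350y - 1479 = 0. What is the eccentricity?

Collect terms: 169(x² - 6x) + 25(y² + 14y) = 1479
169(x - 3)² + 25(y + 7)² = 1479 + 1521 + 1225 = 4225
Dividing both sides by 4225: (x - 3)²/25 + (y + 7)²/169 = 1
Ellipse, center (3, -7), major axis vertical; a² = 169, b² = 25.
c² = a² - b² = 144, so c = 12.
e = c/a = 12/13.

e = 12/13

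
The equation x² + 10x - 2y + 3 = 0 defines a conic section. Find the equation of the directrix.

y = -23/2

Only x is squared. Complete the square in x: (x + 5)² = 2(y + 11).
Vertex (-5, -11); 4p = 2 so p = 1/2. Opens up.
Directrix is the horizontal line y = k − p = -11 − (1/2) = -23/2.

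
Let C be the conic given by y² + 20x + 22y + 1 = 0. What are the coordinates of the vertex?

Only y is squared. Complete the square in y: (y + 11)² = -20(x - 6).
Vertex (6, -11); 4p = -20 so p = -5. Opens left.

(6, -11)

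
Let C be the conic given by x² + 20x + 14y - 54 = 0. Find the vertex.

Only x is squared. Complete the square in x: (x + 10)² = -14(y - 11).
Vertex (-10, 11); 4p = -14 so p = -7/2. Opens down.

(-10, 11)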